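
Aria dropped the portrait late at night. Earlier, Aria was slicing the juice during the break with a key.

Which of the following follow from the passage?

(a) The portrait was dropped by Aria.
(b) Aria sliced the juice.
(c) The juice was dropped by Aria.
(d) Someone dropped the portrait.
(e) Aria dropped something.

(a) Entailed — every conjunct here is already in the original dropping event.
(b) Not entailed — 'was slicing' is progressive on an accomplishment; it does not entail the completed 'sliced'.
(c) Not entailed — Aria dropped the portrait, not the juice; the juice belongs to the slicing event.
(d) Entailed — this follows by dropping conjuncts from the dropping event's description.
(e) Entailed — dropping 'late at night' and generalizing the patient leaves a sub-description the original still satisfies.

(a), (d), (e)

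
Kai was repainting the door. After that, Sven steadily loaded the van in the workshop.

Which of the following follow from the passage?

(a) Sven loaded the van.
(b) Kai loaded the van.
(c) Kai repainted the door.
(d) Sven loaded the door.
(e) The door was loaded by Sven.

(a) Entailed — this follows by dropping conjuncts from the loading event's description.
(b) Not entailed — the passage has Sven loading the van, not Kai.
(c) Not entailed — 'was repainting' is progressive on an accomplishment; it does not entail the completed 'repainted'.
(d) Not entailed — Sven loaded the van, not the door; the door belongs to the repainting event.
(e) Not entailed — Sven loaded the van, not the door; the door belongs to the repainting event.

(a)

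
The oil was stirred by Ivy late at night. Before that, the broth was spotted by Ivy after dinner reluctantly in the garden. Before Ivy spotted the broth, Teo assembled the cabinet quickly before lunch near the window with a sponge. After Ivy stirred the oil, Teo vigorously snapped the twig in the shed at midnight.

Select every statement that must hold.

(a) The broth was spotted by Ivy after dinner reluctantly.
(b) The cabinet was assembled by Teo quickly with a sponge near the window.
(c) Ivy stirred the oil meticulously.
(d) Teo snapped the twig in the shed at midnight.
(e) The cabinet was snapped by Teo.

(a) Entailed — every conjunct here is already in the original spotting event.
(b) Entailed — every conjunct here is already in the original assembling event.
(c) Not entailed — 'meticulously' adds information not in the original event.
(d) Entailed — every conjunct here is already in the original snapping event.
(e) Not entailed — Teo snapped the twig, not the cabinet; the cabinet belongs to the assembling event.

(a), (b), (d)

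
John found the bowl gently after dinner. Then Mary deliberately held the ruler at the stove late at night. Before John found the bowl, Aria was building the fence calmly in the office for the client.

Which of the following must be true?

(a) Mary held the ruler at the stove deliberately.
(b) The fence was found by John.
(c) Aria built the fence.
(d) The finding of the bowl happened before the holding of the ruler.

(a) Entailed — every conjunct here is already in the original holding event.
(b) Not entailed — John found the bowl, not the fence; the fence belongs to the building event.
(c) Not entailed — 'was building' is progressive on an accomplishment; it does not entail the completed 'built'.
(d) Entailed — the narrative places the finding before the holding.

(a), (d)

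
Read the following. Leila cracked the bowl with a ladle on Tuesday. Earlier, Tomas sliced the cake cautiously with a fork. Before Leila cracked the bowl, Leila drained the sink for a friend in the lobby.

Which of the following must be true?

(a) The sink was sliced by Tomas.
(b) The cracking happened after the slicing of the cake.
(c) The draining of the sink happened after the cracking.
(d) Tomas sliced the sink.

(a) Not entailed — Tomas sliced the cake, not the sink; the sink belongs to the draining event.
(b) Entailed — the narrative places the slicing before the cracking.
(c) Not entailed — the narrative places the draining before the cracking, not after.
(d) Not entailed — Tomas sliced the cake, not the sink; the sink belongs to the draining event.

(b)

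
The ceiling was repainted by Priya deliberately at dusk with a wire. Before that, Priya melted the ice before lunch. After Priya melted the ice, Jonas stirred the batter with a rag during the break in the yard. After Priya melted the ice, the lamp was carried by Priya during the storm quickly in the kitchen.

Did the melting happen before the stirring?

yes

The narrative orders the melting before the stirring.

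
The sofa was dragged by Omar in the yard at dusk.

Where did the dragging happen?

'in the yard' marks the location of the dragging event.

in the yard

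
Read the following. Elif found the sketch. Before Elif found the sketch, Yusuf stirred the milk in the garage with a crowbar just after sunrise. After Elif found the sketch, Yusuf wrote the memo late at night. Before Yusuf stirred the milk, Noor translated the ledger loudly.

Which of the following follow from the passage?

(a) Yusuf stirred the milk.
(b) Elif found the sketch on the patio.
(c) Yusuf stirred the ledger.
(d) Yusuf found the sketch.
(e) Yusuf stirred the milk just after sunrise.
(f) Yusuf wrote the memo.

(a) Entailed — the original entails any weakening of itself; this just drops 'with a crowbar', 'just after sunrise', 'in the garage'.
(b) Not entailed — 'on the patio' adds information not in the original event.
(c) Not entailed — Yusuf stirred the milk, not the ledger; the ledger belongs to the translating event.
(d) Not entailed — the passage has Elif finding the sketch, not Yusuf.
(e) Entailed — this follows by dropping conjuncts from the stirring event's description.
(f) Entailed — every conjunct here is already in the original writing event.

(a), (e), (f)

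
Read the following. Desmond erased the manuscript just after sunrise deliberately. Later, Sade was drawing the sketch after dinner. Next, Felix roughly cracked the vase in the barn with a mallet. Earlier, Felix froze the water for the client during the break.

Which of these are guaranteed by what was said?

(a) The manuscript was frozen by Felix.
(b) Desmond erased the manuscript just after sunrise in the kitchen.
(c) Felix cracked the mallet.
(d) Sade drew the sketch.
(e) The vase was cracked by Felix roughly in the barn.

(e)

(a) Not entailed — Felix froze the water, not the manuscript; the manuscript belongs to the erasing event.
(b) Not entailed — 'in the kitchen' adds information not in the original event.
(c) Not entailed — the mallet is the instrument, not what was cracked.
(d) Not entailed — 'was drawing' is progressive on an accomplishment; it does not entail the completed 'drew'.
(e) Entailed — every conjunct here is already in the original cracking event.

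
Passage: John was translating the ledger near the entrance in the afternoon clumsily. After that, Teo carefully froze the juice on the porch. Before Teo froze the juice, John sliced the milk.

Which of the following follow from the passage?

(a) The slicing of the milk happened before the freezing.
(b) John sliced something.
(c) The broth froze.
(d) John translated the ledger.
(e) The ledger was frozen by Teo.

(a), (b)

(a) Entailed — the narrative places the slicing before the freezing.
(b) Entailed — every conjunct here is already in the original slicing event.
(c) Not entailed — the juice is what froze, not the broth.
(d) Not entailed — 'was translating' is progressive on an accomplishment; it does not entail the completed 'translated'.
(e) Not entailed — Teo froze the juice, not the ledger; the ledger belongs to the translating event.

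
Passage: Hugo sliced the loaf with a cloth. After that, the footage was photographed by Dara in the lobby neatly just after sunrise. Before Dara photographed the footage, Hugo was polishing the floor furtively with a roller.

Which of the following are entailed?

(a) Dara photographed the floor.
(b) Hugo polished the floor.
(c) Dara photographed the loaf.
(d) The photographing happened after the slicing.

(a) Not entailed — Dara photographed the footage, not the floor; the floor belongs to the polishing event.
(b) Entailed — 'polish' is an activity; 'was polishing' entails that some polishing happened, so 'polished' holds.
(c) Not entailed — Dara photographed the footage, not the loaf; the loaf belongs to the slicing event.
(d) Entailed — the narrative places the slicing before the photographing.

(b), (d)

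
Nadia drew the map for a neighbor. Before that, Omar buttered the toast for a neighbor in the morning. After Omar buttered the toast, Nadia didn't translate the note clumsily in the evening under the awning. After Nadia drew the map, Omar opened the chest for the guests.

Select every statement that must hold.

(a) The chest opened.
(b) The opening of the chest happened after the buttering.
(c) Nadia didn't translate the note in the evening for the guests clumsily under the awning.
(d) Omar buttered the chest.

(a), (b), (c)

(a) Entailed — 'Omar opened the chest' is causative; it entails the inchoative 'the chest opened'.
(b) Entailed — the narrative places the buttering before the opening.
(c) Entailed — under negation, adding a further restriction is entailed: if no such translating event occurred, none occurred for the guests either.
(d) Not entailed — Omar buttered the toast, not the chest; the chest belongs to the opening event.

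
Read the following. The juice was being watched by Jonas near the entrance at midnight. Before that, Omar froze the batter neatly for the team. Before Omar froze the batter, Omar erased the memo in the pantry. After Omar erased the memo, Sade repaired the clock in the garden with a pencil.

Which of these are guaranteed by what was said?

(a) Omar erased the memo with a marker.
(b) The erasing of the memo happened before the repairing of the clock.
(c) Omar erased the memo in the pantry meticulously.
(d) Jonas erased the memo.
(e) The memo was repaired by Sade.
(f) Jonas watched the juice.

(a) Not entailed — 'with a marker' adds information not in the original event.
(b) Entailed — the narrative places the erasing before the repairing.
(c) Not entailed — 'meticulously' adds information not in the original event.
(d) Not entailed — the passage has Omar erasing the memo, not Jonas.
(e) Not entailed — Sade repaired the clock, not the memo; the memo belongs to the erasing event.
(f) Entailed — 'watch' is an activity; 'was watching' entails that some watching happened, so 'watched' holds.

(b), (f)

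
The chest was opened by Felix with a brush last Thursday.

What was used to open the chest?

a brush

'with a brush' marks the instrument of the opening event.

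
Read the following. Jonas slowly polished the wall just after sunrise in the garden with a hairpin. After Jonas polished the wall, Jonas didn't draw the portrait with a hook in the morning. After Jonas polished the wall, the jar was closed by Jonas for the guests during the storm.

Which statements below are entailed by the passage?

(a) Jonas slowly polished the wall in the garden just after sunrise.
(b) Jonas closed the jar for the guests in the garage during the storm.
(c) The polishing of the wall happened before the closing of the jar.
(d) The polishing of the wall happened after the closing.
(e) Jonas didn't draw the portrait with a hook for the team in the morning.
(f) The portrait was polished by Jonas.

(a), (c), (e)

(a) Entailed — this follows by dropping conjuncts from the polishing event's description.
(b) Not entailed — 'in the garage' adds information not in the original event.
(c) Entailed — the narrative places the polishing before the closing.
(d) Not entailed — the narrative places the polishing before the closing, not after.
(e) Entailed — under negation, adding a further restriction is entailed: if no such drawing event occurred, none occurred for the team either.
(f) Not entailed — Jonas polished the wall, not the portrait; the portrait belongs to the drawing event.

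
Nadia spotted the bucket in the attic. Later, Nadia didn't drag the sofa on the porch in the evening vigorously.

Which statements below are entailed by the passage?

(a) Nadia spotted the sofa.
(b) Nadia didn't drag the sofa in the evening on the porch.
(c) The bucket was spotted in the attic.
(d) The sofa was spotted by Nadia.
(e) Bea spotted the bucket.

(a) Not entailed — Nadia spotted the bucket, not the sofa; the sofa belongs to the dragging event.
(b) Not entailed — dropping 'vigorously' under negation is not valid — the original leaves open that Nadia dragged the sofa some other way.
(c) Entailed — generalizing the agent leaves a sub-description the original still satisfies.
(d) Not entailed — Nadia spotted the bucket, not the sofa; the sofa belongs to the dragging event.
(e) Not entailed — the passage has Nadia spotting the bucket, not Bea.

(c)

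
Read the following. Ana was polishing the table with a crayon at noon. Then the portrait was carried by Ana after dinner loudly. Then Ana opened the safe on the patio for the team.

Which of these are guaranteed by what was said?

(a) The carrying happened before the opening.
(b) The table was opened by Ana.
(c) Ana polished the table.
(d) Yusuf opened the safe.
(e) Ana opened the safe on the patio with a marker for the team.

(a) Entailed — the narrative places the carrying before the opening.
(b) Not entailed — Ana opened the safe, not the table; the table belongs to the polishing event.
(c) Entailed — 'polish' is an activity; 'was polishing' entails that some polishing happened, so 'polished' holds.
(d) Not entailed — the passage has Ana opening the safe, not Yusuf.
(e) Not entailed — 'with a marker' adds information not in the original event.

(a), (c)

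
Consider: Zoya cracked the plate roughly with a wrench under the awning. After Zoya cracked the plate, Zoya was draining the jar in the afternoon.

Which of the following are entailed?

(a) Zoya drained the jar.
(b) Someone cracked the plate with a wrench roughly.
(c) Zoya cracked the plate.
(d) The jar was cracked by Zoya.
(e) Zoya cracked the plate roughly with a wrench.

(a) Not entailed — 'was draining' is progressive on an accomplishment; it does not entail the completed 'drained'.
(b) Entailed — this follows by dropping conjuncts from the cracking event's description.
(c) Entailed — dropping 'under the awning', 'with a wrench', 'roughly' leaves a sub-description the original still satisfies.
(d) Not entailed — Zoya cracked the plate, not the jar; the jar belongs to the draining event.
(e) Entailed — this follows by dropping conjuncts from the cracking event's description.

(b), (c), (e)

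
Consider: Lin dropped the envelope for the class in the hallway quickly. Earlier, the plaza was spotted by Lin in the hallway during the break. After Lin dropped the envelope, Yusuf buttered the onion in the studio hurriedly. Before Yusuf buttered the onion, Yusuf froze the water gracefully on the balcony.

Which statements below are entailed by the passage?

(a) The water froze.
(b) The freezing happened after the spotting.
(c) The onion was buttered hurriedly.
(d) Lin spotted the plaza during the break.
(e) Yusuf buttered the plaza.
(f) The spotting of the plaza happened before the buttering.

(a), (c), (d), (f)

(a) Entailed — 'Yusuf froze the water' is causative; it entails the inchoative 'the water froze'.
(b) Not entailed — the narrative doesn't order the spotting relative to the freezing.
(c) Entailed — the original entails any weakening of itself; this just drops 'in the studio' and generalizes the agent.
(d) Entailed — every conjunct here is already in the original spotting event.
(e) Not entailed — Yusuf buttered the onion, not the plaza; the plaza belongs to the spotting event.
(f) Entailed — the narrative places the spotting before the buttering.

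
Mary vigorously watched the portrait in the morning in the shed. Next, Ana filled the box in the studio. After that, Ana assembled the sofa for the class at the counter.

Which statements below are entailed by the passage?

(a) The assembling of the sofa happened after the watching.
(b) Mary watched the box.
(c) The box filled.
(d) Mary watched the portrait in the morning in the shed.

(a) Entailed — the narrative places the watching before the assembling.
(b) Not entailed — Mary watched the portrait, not the box; the box belongs to the filling event.
(c) Entailed — 'Ana filled the box' is causative; it entails the inchoative 'the box filled'.
(d) Entailed — every conjunct here is already in the original watching event.

(a), (c), (d)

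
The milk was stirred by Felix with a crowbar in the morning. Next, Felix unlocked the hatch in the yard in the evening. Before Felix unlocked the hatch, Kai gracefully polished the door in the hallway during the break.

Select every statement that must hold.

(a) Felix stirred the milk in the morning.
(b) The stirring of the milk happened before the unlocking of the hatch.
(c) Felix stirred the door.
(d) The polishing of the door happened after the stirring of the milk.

(a), (b)

(a) Entailed — the original entails any weakening of itself; this just drops 'with a crowbar'.
(b) Entailed — the narrative places the stirring before the unlocking.
(c) Not entailed — Felix stirred the milk, not the door; the door belongs to the polishing event.
(d) Not entailed — the narrative doesn't order the stirring relative to the polishing.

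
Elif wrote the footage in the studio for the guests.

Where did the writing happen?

'in the studio' marks the location of the writing event.

in the studio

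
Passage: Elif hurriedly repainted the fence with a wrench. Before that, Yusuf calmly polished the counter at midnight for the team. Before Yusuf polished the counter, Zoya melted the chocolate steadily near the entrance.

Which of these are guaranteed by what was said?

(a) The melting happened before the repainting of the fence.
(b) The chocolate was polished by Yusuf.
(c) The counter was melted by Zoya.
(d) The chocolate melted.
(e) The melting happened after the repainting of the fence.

(a) Entailed — the narrative places the melting before the repainting.
(b) Not entailed — Yusuf polished the counter, not the chocolate; the chocolate belongs to the melting event.
(c) Not entailed — Zoya melted the chocolate, not the counter; the counter belongs to the polishing event.
(d) Entailed — 'Zoya melted the chocolate' is causative; it entails the inchoative 'the chocolate melted'.
(e) Not entailed — the narrative places the melting before the repainting, not after.

(a), (d)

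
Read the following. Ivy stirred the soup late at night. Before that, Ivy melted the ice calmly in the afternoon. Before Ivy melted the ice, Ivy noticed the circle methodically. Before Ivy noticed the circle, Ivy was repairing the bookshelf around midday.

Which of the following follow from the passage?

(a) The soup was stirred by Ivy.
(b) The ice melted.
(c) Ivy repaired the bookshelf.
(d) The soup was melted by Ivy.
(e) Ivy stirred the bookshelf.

(a) Entailed — the original entails any weakening of itself; this just drops 'late at night'.
(b) Entailed — 'Ivy melted the ice' is causative; it entails the inchoative 'the ice melted'.
(c) Not entailed — 'was repairing' is progressive on an accomplishment; it does not entail the completed 'repaired'.
(d) Not entailed — Ivy melted the ice, not the soup; the soup belongs to the stirring event.
(e) Not entailed — Ivy stirred the soup, not the bookshelf; the bookshelf belongs to the repairing event.

(a), (b)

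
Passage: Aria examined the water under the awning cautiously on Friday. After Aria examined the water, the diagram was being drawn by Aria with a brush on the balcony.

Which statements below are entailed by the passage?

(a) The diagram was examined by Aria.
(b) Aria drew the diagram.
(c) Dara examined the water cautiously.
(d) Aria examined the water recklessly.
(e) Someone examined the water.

(e)

(a) Not entailed — Aria examined the water, not the diagram; the diagram belongs to the drawing event.
(b) Not entailed — 'was drawing' is progressive on an accomplishment; it does not entail the completed 'drew'.
(c) Not entailed — the passage has Aria examining the water, not Dara.
(d) Not entailed — 'recklessly' adds a manner not in (and inconsistent with) the original.
(e) Entailed — dropping 'cautiously', 'on Friday', 'under the awning' and generalizing the agent leaves a sub-description the original still satisfies.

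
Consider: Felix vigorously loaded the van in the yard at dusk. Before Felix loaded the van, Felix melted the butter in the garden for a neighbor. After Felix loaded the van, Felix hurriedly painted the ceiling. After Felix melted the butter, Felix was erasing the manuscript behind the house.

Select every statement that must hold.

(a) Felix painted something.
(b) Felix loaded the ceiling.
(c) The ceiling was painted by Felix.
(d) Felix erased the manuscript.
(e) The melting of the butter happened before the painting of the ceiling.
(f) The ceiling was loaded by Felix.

(a), (c), (e)

(a) Entailed — dropping 'hurriedly' and generalizing the patient leaves a sub-description the original still satisfies.
(b) Not entailed — Felix loaded the van, not the ceiling; the ceiling belongs to the painting event.
(c) Entailed — dropping 'hurriedly' leaves a sub-description the original still satisfies.
(d) Not entailed — 'was erasing' is progressive on an accomplishment; it does not entail the completed 'erased'.
(e) Entailed — the narrative places the melting before the painting.
(f) Not entailed — Felix loaded the van, not the ceiling; the ceiling belongs to the painting event.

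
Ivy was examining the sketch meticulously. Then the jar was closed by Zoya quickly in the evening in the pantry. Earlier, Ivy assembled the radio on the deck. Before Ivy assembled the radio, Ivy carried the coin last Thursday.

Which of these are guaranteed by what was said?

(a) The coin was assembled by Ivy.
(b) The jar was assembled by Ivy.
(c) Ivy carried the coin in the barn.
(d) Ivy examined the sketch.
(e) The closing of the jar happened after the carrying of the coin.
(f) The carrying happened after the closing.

(d), (e)

(a) Not entailed — Ivy assembled the radio, not the coin; the coin belongs to the carrying event.
(b) Not entailed — Ivy assembled the radio, not the jar; the jar belongs to the closing event.
(c) Not entailed — 'in the barn' adds information not in the original event.
(d) Entailed — 'examine' is an activity; 'was examining' entails that some examining happened, so 'examined' holds.
(e) Entailed — the narrative places the carrying before the closing.
(f) Not entailed — the narrative places the carrying before the closing, not after.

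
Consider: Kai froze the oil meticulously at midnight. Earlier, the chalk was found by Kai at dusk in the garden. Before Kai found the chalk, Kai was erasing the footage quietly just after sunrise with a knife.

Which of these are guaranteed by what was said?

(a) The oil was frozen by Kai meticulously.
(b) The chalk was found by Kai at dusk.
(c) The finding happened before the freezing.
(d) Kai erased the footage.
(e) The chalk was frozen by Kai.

(a) Entailed — dropping 'at midnight' leaves a sub-description the original still satisfies.
(b) Entailed — the original entails any weakening of itself; this just drops 'in the garden'.
(c) Entailed — the narrative places the finding before the freezing.
(d) Not entailed — 'was erasing' is progressive on an accomplishment; it does not entail the completed 'erased'.
(e) Not entailed — Kai froze the oil, not the chalk; the chalk belongs to the finding event.

(a), (b), (c)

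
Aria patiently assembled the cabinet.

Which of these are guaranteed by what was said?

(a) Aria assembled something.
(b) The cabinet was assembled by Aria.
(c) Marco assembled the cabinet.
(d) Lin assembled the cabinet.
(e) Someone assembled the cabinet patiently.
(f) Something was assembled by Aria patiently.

(a) Entailed — every conjunct here is already in the original assembling event.
(b) Entailed — every conjunct here is already in the original assembling event.
(c) Not entailed — the passage has Aria assembling the cabinet, not Marco.
(d) Not entailed — the passage has Aria assembling the cabinet, not Lin.
(e) Entailed — the original entails any weakening of itself; this just generalizes the agent.
(f) Entailed — the original entails any weakening of itself; this just generalizes the patient.

(a), (b), (e), (f)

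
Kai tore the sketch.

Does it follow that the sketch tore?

yes

'Kai tore the sketch' is the causative; it entails the inchoative 'the sketch tore'.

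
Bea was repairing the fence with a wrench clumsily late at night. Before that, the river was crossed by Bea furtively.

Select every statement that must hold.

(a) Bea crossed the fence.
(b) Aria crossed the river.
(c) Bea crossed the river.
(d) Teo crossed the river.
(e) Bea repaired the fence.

(a) Not entailed — Bea crossed the river, not the fence; the fence belongs to the repairing event.
(b) Not entailed — the passage has Bea crossing the river, not Aria.
(c) Entailed — the original entails any weakening of itself; this just drops 'furtively'.
(d) Not entailed — the passage has Bea crossing the river, not Teo.
(e) Not entailed — 'was repairing' is progressive on an accomplishment; it does not entail the completed 'repaired'.

(c)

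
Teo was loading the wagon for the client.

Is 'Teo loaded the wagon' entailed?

no

'was loading' is progressive; for an accomplishment like 'load the wagon', it doesn't entail completion.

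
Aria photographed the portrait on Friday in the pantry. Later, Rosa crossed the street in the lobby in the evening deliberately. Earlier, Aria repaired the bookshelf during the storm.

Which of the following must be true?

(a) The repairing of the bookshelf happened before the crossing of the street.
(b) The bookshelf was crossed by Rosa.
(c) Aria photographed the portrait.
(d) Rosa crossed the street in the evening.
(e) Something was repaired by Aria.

(a), (c), (d), (e)

(a) Entailed — the narrative places the repairing before the crossing.
(b) Not entailed — Rosa crossed the street, not the bookshelf; the bookshelf belongs to the repairing event.
(c) Entailed — every conjunct here is already in the original photographing event.
(d) Entailed — this follows by dropping conjuncts from the crossing event's description.
(e) Entailed — the original entails any weakening of itself; this just drops 'during the storm' and generalizes the patient.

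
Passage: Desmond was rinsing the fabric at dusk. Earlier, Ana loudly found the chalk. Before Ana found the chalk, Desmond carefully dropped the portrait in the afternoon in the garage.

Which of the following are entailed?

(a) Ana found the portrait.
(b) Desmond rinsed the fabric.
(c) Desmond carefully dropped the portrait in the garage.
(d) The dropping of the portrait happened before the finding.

(b), (c), (d)

(a) Not entailed — Ana found the chalk, not the portrait; the portrait belongs to the dropping event.
(b) Entailed — 'rinse' is an activity; 'was rinsing' entails that some rinsing happened, so 'rinsed' holds.
(c) Entailed — every conjunct here is already in the original dropping event.
(d) Entailed — the narrative places the dropping before the finding.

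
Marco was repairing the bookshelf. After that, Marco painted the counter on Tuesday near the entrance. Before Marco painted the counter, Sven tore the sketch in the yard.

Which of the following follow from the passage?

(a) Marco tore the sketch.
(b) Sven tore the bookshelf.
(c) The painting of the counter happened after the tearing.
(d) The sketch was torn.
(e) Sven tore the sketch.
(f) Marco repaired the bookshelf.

(a) Not entailed — the passage has Sven tearing the sketch, not Marco.
(b) Not entailed — Sven tore the sketch, not the bookshelf; the bookshelf belongs to the repairing event.
(c) Entailed — the narrative places the tearing before the painting.
(d) Entailed — this follows by dropping conjuncts from the tearing event's description.
(e) Entailed — the original entails any weakening of itself; this just drops 'in the yard'.
(f) Not entailed — 'was repairing' is progressive on an accomplishment; it does not entail the completed 'repaired'.

(c), (d), (e)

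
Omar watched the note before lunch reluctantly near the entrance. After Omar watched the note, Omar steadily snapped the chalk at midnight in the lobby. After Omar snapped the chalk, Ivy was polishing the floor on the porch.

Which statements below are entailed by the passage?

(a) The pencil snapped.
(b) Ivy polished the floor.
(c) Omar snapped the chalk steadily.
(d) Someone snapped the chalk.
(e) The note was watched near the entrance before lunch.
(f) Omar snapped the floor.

(b), (c), (d), (e)

(a) Not entailed — the chalk is what snapped, not the pencil.
(b) Entailed — 'polish' is an activity; 'was polishing' entails that some polishing happened, so 'polished' holds.
(c) Entailed — every conjunct here is already in the original snapping event.
(d) Entailed — dropping 'in the lobby', 'at midnight', 'steadily' and generalizing the agent leaves a sub-description the original still satisfies.
(e) Entailed — the original entails any weakening of itself; this just drops 'reluctantly' and generalizes the agent.
(f) Not entailed — Omar snapped the chalk, not the floor; the floor belongs to the polishing event.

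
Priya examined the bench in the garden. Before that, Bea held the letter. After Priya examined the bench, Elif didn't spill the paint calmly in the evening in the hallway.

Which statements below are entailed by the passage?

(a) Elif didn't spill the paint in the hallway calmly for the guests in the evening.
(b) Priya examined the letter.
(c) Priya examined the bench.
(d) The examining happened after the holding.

(a) Entailed — under negation, adding a further restriction is entailed: if no such spilling event occurred, none occurred for the guests either.
(b) Not entailed — Priya examined the bench, not the letter; the letter belongs to the holding event.
(c) Entailed — this follows by dropping conjuncts from the examining event's description.
(d) Entailed — the narrative places the holding before the examining.

(a), (c), (d)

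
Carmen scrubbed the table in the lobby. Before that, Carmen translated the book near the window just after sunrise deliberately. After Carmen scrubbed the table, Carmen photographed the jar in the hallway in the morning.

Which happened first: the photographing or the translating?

the translating

The connectives place the translating before the photographing.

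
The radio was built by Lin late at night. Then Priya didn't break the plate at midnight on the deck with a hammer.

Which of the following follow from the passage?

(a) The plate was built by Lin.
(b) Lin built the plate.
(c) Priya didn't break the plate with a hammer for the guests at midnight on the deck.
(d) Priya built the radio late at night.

(a) Not entailed — Lin built the radio, not the plate; the plate belongs to the breaking event.
(b) Not entailed — Lin built the radio, not the plate; the plate belongs to the breaking event.
(c) Entailed — under negation, adding a further restriction is entailed: if no such breaking event occurred, none occurred for the guests either.
(d) Not entailed — the passage has Lin building the radio, not Priya.

(c)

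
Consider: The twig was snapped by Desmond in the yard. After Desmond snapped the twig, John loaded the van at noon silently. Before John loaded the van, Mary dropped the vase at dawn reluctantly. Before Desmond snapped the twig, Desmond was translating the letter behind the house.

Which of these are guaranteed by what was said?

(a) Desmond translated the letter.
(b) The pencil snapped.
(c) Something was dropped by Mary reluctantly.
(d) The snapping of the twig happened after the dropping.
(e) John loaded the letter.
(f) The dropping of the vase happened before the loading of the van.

(c), (f)

(a) Not entailed — 'was translating' is progressive on an accomplishment; it does not entail the completed 'translated'.
(b) Not entailed — the twig is what snapped, not the pencil.
(c) Entailed — the original entails any weakening of itself; this just drops 'at dawn' and generalizes the patient.
(d) Not entailed — the narrative doesn't order the dropping relative to the snapping.
(e) Not entailed — John loaded the van, not the letter; the letter belongs to the translating event.
(f) Entailed — the narrative places the dropping before the loading.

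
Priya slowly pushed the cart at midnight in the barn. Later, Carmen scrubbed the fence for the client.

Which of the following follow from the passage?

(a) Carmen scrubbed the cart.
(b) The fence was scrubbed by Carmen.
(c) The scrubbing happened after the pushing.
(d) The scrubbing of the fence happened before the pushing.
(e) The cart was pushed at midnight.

(a) Not entailed — Carmen scrubbed the fence, not the cart; the cart belongs to the pushing event.
(b) Entailed — every conjunct here is already in the original scrubbing event.
(c) Entailed — the narrative places the pushing before the scrubbing.
(d) Not entailed — the narrative places the pushing before the scrubbing, not after.
(e) Entailed — this follows by dropping conjuncts from the pushing event's description.

(b), (c), (e)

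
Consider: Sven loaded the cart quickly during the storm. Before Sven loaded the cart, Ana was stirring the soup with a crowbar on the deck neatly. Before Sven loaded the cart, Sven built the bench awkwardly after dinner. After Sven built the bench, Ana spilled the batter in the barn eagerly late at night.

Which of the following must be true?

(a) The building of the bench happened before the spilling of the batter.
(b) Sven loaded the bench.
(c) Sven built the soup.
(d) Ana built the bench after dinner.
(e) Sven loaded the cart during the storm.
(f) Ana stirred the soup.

(a), (e), (f)

(a) Entailed — the narrative places the building before the spilling.
(b) Not entailed — Sven loaded the cart, not the bench; the bench belongs to the building event.
(c) Not entailed — Sven built the bench, not the soup; the soup belongs to the stirring event.
(d) Not entailed — the passage has Sven building the bench, not Ana.
(e) Entailed — the original entails any weakening of itself; this just drops 'quickly'.
(f) Entailed — 'stir' is an activity; 'was stirring' entails that some stirring happened, so 'stirred' holds.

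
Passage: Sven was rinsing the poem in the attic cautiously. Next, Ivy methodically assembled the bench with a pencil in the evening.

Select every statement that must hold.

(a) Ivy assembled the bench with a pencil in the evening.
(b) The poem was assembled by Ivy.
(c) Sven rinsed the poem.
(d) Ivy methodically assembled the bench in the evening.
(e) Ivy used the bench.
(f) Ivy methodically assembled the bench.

(a) Entailed — the original entails any weakening of itself; this just drops 'methodically'.
(b) Not entailed — Ivy assembled the bench, not the poem; the poem belongs to the rinsing event.
(c) Entailed — 'rinse' is an activity; 'was rinsing' entails that some rinsing happened, so 'rinsed' holds.
(d) Entailed — dropping 'with a pencil' leaves a sub-description the original still satisfies.
(e) Not entailed — the bench is the patient, not an instrument — Ivy used a pencil.
(f) Entailed — the original entails any weakening of itself; this just drops 'in the evening', 'with a pencil'.

(a), (c), (d), (f)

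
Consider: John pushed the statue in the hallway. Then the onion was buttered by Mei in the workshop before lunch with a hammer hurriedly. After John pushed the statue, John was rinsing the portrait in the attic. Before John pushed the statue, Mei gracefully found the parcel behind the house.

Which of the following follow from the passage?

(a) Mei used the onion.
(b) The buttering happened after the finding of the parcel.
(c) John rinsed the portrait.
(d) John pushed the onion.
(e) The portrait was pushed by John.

(a) Not entailed — the onion is the patient, not an instrument — Mei used a hammer.
(b) Entailed — the narrative places the finding before the buttering.
(c) Entailed — 'rinse' is an activity; 'was rinsing' entails that some rinsing happened, so 'rinsed' holds.
(d) Not entailed — John pushed the statue, not the onion; the onion belongs to the buttering event.
(e) Not entailed — John pushed the statue, not the portrait; the portrait belongs to the rinsing event.

(b), (c)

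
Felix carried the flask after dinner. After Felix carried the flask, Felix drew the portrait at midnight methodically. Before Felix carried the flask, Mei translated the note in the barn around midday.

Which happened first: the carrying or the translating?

the translating

The connectives place the translating before the carrying.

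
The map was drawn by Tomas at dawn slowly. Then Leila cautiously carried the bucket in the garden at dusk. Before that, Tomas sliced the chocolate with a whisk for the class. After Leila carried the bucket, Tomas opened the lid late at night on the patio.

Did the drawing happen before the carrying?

yes

The narrative orders the drawing before the carrying.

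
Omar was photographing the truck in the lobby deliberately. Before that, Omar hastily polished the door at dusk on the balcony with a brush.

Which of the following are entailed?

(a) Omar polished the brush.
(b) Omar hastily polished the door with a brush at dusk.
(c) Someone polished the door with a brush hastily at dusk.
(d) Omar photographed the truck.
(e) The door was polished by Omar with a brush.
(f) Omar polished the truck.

(b), (c), (e)

(a) Not entailed — the brush is the instrument, not what was polished.
(b) Entailed — dropping 'on the balcony' leaves a sub-description the original still satisfies.
(c) Entailed — the original entails any weakening of itself; this just drops 'on the balcony' and generalizes the agent.
(d) Not entailed — 'was photographing' is progressive on an accomplishment; it does not entail the completed 'photographed'.
(e) Entailed — dropping 'at dusk', 'on the balcony', 'hastily' leaves a sub-description the original still satisfies.
(f) Not entailed — Omar polished the door, not the truck; the truck belongs to the photographing event.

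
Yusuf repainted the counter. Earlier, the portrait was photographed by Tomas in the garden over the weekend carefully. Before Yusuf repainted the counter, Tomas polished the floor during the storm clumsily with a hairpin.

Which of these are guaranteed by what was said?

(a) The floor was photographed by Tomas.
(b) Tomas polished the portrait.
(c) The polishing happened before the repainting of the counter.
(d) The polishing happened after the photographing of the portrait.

(a) Not entailed — Tomas photographed the portrait, not the floor; the floor belongs to the polishing event.
(b) Not entailed — Tomas polished the floor, not the portrait; the portrait belongs to the photographing event.
(c) Entailed — the narrative places the polishing before the repainting.
(d) Not entailed — the narrative doesn't order the photographing relative to the polishing.

(c)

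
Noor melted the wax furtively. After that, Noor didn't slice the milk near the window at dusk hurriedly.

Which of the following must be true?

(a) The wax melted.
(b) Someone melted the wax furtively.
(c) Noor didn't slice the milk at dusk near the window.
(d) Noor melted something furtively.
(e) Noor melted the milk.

(a), (b), (d)

(a) Entailed — 'Noor melted the wax' is causative; it entails the inchoative 'the wax melted'.
(b) Entailed — generalizing the agent leaves a sub-description the original still satisfies.
(c) Not entailed — dropping 'hurriedly' under negation is not valid — the original leaves open that Noor sliced the milk some other way.
(d) Entailed — the original entails any weakening of itself; this just generalizes the patient.
(e) Not entailed — Noor melted the wax, not the milk; the milk belongs to the slicing event.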